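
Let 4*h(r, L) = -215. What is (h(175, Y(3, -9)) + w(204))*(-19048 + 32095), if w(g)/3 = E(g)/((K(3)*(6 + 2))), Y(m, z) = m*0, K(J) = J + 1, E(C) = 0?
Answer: -2805105/4 ≈ -7.0128e+5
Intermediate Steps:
K(J) = 1 + J
Y(m, z) = 0
h(r, L) = -215/4 (h(r, L) = (¼)*(-215) = -215/4)
w(g) = 0 (w(g) = 3*(0/(((1 + 3)*(6 + 2)))) = 3*(0/((4*8))) = 3*(0/32) = 3*(0*(1/32)) = 3*0 = 0)
(h(175, Y(3, -9)) + w(204))*(-19048 + 32095) = (-215/4 + 0)*(-19048 + 32095) = -215/4*13047 = -2805105/4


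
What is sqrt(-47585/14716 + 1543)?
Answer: sqrt(83363207837)/7358 ≈ 39.240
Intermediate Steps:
sqrt(-47585/14716 + 1543) = sqrt(22659203/14716) = sqrt(83363207837)/7358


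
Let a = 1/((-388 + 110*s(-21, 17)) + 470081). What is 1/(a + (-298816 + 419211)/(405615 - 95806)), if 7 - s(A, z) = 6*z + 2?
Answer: 142209456607/55264383894 ≈ 2.5733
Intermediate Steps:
s(A, z) = 5 - 6*z (s(A, z) = 7 - (6*z + 2) = 7 - (2 + 6*z) = 7 + (-2 - 6*z) = 5 - 6*z)
a = 1/459023 (a = 1/((-388 + 110*(5 - 6*17)) + 470081) = 1/((-388 + 110*(5 - 102)) + 470081) = 1/((-388 + 110*(-97)) + 470081) = 1/((-388 - 10670) + 470081) = 1/(-11058 + 470081) = 1/459023 ≈ 2.1785e-6)
1/(a + (-298816 + 419211)/(405615 - 95806)) = 1/(1/459023 + (-298816 + 419211)/(405615 - 95806)) = 1/(1/459023 + 120395/309809) = 1/(55264383894/142209456607) = 142209456607/55264383894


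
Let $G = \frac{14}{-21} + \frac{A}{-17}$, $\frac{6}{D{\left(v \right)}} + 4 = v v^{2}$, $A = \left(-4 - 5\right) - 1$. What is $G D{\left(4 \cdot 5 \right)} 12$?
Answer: $- \frac{24}{33983} \approx -0.00070623$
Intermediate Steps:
$A = -10$ ($A = -9 - 1 = -10$)
$D{\left(v \right)} = \frac{6}{-4 + v^{3}}$ ($D{\left(v \right)} = \frac{6}{-4 + v v^{2}} = \frac{6}{-4 + v^{3}}$)
$G = - \frac{4}{51}$ ($G = \frac{14}{-21} - \frac{10}{-17} = 14 \left(- \frac{1}{21}\right) - - \frac{10}{17} = - \frac{2}{3} + \frac{10}{17} = - \frac{4}{51} \approx -0.078431$)
$G D{\left(4 \cdot 5 \right)} 12 = - \frac{4 \frac{6}{-4 + \left(4 \cdot 5\right)^{3}}}{51} \cdot 12 = - \frac{4 \frac{6}{-4 + 20^{3}}}{51} \cdot 12 = - \frac{4 \frac{6}{-4 + 8000}}{51} \cdot 12 = - \frac{4 \cdot \frac{6}{7996}}{51} \cdot 12 = - \frac{4 \cdot 6 \cdot \frac{1}{7996}}{51} \cdot 12 = \left(- \frac{4}{51}\right) \frac{3}{3998} \cdot 12 = \left(- \frac{2}{33983}\right) 12 = - \frac{24}{33983}$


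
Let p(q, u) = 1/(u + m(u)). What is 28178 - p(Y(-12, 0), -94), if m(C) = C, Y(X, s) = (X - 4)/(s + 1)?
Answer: 5297465/188 ≈ 28178.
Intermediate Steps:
Y(X, s) = (-4 + X)/(1 + s)
p(q, u) = 1/(2*u) (p(q, u) = 1/(u + u) = 1/(2*u))
28178 - p(Y(-12, 0), -94) = 28178 - 1/(2*(-94)) = 28178 - (-1)/(2*94) = 28178 - 1*(-1/188) = 28178 + 1/188 = 5297465/188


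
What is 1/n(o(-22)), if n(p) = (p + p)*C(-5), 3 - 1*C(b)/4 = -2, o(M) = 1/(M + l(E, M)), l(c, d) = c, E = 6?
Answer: -2/5 ≈ -0.40000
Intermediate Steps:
o(M) = 1/(6 + M) (o(M) = 1/(M + 6) = 1/(6 + M))
C(b) = 20 (C(b) = 12 - 4*(-2) = 12 + 8 = 20)
n(p) = 40*p (n(p) = (p + p)*20 = (2*p)*20 = 40*p)
1/n(o(-22)) = 1/(40/(6 - 22)) = 1/(40/(-16)) = 1/(40*(-1/16)) = 1/(-5/2) = -2/5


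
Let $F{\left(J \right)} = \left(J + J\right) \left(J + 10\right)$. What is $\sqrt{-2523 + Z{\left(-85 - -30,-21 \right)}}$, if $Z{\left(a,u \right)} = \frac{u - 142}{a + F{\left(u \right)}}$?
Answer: $\frac{4 i \sqrt{26124923}}{407} \approx 50.233 i$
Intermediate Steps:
$F{\left(J \right)} = 2 J \left(10 + J\right)$
$Z{\left(a,u \right)} = \frac{-142 + u}{a + 2 u \left(10 + u\right)}$ ($Z{\left(a,u \right)} = \frac{u - 142}{a + 2 u \left(10 + u\right)} = \frac{-142 + u}{a + 2 u \left(10 + u\right)}$)
$\sqrt{-2523 + Z{\left(-85 - -30,-21 \right)}} = \sqrt{-2523 + \frac{-142 - 21}{\left(-85 - -30\right) + 2 \left(-21\right) \left(10 - 21\right)}} = \sqrt{-2523 + \frac{1}{\left(-85 + 30\right) + 2 \left(-21\right) \left(-11\right)} \left(-163\right)} = \sqrt{-2523 + \frac{1}{-55 + 462} \left(-163\right)} = \sqrt{-2523 + \frac{1}{407} \left(-163\right)} = \sqrt{-2523 - \frac{163}{407}} = \sqrt{- \frac{1027024}{407}} = \frac{4 i \sqrt{26124923}}{407}$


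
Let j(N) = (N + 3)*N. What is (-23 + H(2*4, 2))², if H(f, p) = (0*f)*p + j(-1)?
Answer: 625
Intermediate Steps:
j(N) = N*(3 + N) (j(N) = (3 + N)*N = N*(3 + N))
H(f, p) = -2 (H(f, p) = (0*f)*p - (3 - 1) = 0*p - 1*2 = 0 - 2 = -2)
(-23 + H(2*4, 2))² = (-23 - 2)² = (-25)² = 625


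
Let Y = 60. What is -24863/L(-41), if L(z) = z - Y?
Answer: 24863/101 ≈ 246.17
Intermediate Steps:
L(z) = -60 + z (L(z) = z - 1*60 = z - 60 = -60 + z)
-24863/L(-41) = -24863/(-60 - 41) = -24863/(-101) = -24863*(-1/101) = 24863/101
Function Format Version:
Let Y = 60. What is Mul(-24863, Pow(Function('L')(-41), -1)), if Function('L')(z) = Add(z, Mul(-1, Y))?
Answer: Rational(24863, 101) ≈ 246.17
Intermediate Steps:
Function('L')(z) = Add(-60, z) (Function('L')(z) = Add(z, Mul(-1, 60)) = Add(z, -60) = Add(-60, z))
Mul(-24863, Pow(Function('L')(-41), -1)) = Mul(-24863, Pow(Add(-60, -41), -1)) = Mul(-24863, Pow(-101, -1)) = Mul(-24863, Rational(-1, 101)) = Rational(24863, 101)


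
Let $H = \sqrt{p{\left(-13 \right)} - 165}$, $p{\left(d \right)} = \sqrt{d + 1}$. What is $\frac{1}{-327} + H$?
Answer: $- \frac{1}{327} + \sqrt{-165 + 2 i \sqrt{3}} \approx 0.13177 + 12.846 i$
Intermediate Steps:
$p{\left(d \right)} = \sqrt{1 + d}$
$H = \sqrt{-165 + 2 i \sqrt{3}}$ ($H = \sqrt{\sqrt{1 - 13} - 165} = \sqrt{\sqrt{-12} - 165} = \sqrt{2 i \sqrt{3} - 165} = \sqrt{-165 + 2 i \sqrt{3}} \approx 0.1348 + 12.846 i$)
$\frac{1}{-327} + H = \frac{1}{-327} + \sqrt{-165 + 2 i \sqrt{3}} = - \frac{1}{327} + \sqrt{-165 + 2 i \sqrt{3}}$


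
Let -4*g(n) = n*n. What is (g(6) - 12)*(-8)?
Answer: 168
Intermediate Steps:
g(n) = -n²/4 (g(n) = -n*n/4 = -n²/4)
(g(6) - 12)*(-8) = (-¼*6² - 12)*(-8) = (-¼*36 - 12)*(-8) = (-9 - 12)*(-8) = -21*(-8) = 168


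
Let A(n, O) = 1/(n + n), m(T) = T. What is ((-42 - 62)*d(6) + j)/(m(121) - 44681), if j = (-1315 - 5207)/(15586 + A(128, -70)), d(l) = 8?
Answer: 207585236/11112197345 ≈ 0.018681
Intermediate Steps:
A(n, O) = 1/(2*n)
j = -1669632/3990017 (j = (-1315 - 5207)/(15586 + (½)/128) = -6522/(15586 + (½)*(1/128)) = -6522/(15586 + 1/256) = -6522/3990017/256 = -6522*256/3990017 = -1669632/3990017 ≈ -0.41845)
((-42 - 62)*d(6) + j)/(m(121) - 44681) = ((-42 - 62)*8 - 1669632/3990017)/(121 - 44681) = (-104*8 - 1669632/3990017)/(-44560) = (-832 - 1669632/3990017)*(-1/44560) = -3321363776/3990017*(-1/44560) = 207585236/11112197345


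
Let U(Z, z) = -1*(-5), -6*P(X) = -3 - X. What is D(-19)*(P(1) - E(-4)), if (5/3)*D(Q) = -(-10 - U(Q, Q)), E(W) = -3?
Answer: 33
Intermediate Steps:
P(X) = 1/2 + X/6 (P(X) = -(-3 - X)/6 = 1/2 + X/6)
U(Z, z) = 5
D(Q) = 9 (D(Q) = 3*(-(-10 - 1*5))/5 = 3*(-(-10 - 5))/5 = 3*(-1*(-15))/5 = (3/5)*15 = 9)
D(-19)*(P(1) - E(-4)) = 9*((1/2 + (1/6)*1) - 1*(-3)) = 9*((1/2 + 1/6) + 3) = 9*(2/3 + 3) = 9*(11/3) = 33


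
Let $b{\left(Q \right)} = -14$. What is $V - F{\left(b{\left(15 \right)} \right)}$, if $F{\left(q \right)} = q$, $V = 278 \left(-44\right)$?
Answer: $-12218$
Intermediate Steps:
$V = -12232$
$V - F{\left(b{\left(15 \right)} \right)} = -12232 - -14 = -12232 + 14 = -12218$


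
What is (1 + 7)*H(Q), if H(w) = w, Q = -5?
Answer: -40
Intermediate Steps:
(1 + 7)*H(Q) = (1 + 7)*(-5) = 8*(-5) = -40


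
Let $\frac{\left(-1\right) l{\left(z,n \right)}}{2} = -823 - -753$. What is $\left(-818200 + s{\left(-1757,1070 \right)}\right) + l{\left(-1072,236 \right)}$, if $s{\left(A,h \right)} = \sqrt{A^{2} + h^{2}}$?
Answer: $-818060 + \sqrt{4231949} \approx -8.16 \cdot 10^{5}$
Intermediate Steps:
$l{\left(z,n \right)} = 140$ ($l{\left(z,n \right)} = - 2 \left(-823 - -753\right) = - 2 \left(-823 + 753\right) = \left(-2\right) \left(-70\right) = 140$)
$\left(-818200 + s{\left(-1757,1070 \right)}\right) + l{\left(-1072,236 \right)} = \left(-818200 + \sqrt{\left(-1757\right)^{2} + 1070^{2}}\right) + 140 = \left(-818200 + \sqrt{3087049 + 1144900}\right) + 140 = \left(-818200 + \sqrt{4231949}\right) + 140 = -818060 + \sqrt{4231949}$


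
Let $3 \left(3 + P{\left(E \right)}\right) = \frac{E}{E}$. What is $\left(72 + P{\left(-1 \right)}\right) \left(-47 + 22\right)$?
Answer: $- \frac{5200}{3} \approx -1733.3$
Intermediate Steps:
$P{\left(E \right)} = - \frac{8}{3}$ ($P{\left(E \right)} = -3 + \frac{E \frac{1}{E}}{3} = -3 + \frac{1}{3} \cdot 1 = -3 + \frac{1}{3} = - \frac{8}{3}$)
$\left(72 + P{\left(-1 \right)}\right) \left(-47 + 22\right) = \left(72 - \frac{8}{3}\right) \left(-47 + 22\right) = \frac{208}{3} \left(-25\right) = - \frac{5200}{3}$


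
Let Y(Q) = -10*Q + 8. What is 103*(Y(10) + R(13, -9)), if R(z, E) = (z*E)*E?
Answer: 98983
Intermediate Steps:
Y(Q) = 8 - 10*Q
R(z, E) = z*E² (R(z, E) = (E*z)*E = z*E²)
103*(Y(10) + R(13, -9)) = 103*((8 - 10*10) + 13*(-9)²) = 103*((8 - 100) + 13*81) = 103*(-92 + 1053) = 103*961 = 98983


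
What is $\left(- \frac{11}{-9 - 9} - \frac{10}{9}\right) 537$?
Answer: $- \frac{537}{2} \approx -268.5$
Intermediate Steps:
$\left(- \frac{11}{-9 - 9} - \frac{10}{9}\right) 537 = \left(- \frac{11}{-18} - \frac{10}{9}\right) 537 = \left(\left(-11\right) \left(- \frac{1}{18}\right) - \frac{10}{9}\right) 537 = \left(\frac{11}{18} - \frac{10}{9}\right) 537 = \left(- \frac{1}{2}\right) 537 = - \frac{537}{2}$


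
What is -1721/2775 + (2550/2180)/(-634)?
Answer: -238570477/383538300 ≈ -0.62203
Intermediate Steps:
-1721/2775 + (2550/2180)/(-634) = -1721*1/2775 + (2550*(1/2180))*(-1/634) = -1721/2775 + (255/218)*(-1/634) = -1721/2775 - 255/138212 = -238570477/383538300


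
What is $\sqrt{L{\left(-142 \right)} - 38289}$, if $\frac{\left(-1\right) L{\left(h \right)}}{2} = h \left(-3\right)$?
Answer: $3 i \sqrt{4349} \approx 197.84 i$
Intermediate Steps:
$L{\left(h \right)} = 6 h$ ($L{\left(h \right)} = - 2 h \left(-3\right) = - 2 \left(- 3 h\right) = 6 h$)
$\sqrt{L{\left(-142 \right)} - 38289} = \sqrt{6 \left(-142\right) - 38289} = \sqrt{-852 - 38289} = \sqrt{-39141} = 3 i \sqrt{4349}$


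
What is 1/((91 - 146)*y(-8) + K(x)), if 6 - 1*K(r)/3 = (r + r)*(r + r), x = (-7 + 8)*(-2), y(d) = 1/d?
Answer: -8/185 ≈ -0.043243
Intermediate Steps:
x = -2 (x = 1*(-2) = -2)
K(r) = 18 - 12*r² (K(r) = 18 - 3*(r + r)*(r + r) = 18 - 3*2*r*2*r = 18 - 12*r²)
1/((91 - 146)*y(-8) + K(x)) = 1/((91 - 146)/(-8) + (18 - 12*(-2)²)) = 1/(-55*(-⅛) + (18 - 12*4)) = 1/(55/8 + (18 - 48)) = 1/(55/8 - 30) = 1/(-185/8) = -8/185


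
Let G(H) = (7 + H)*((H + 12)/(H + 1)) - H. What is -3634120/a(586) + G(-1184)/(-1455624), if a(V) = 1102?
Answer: -260748594312679/79068646566 ≈ -3297.8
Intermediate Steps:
G(H) = -H + (7 + H)*(12 + H)/(1 + H) (G(H) = (7 + H)*((12 + H)/(1 + H)) - H = (7 + H)*(12 + H)/(1 + H) - H = -H + (7 + H)*(12 + H)/(1 + H))
-3634120/a(586) + G(-1184)/(-1455624) = -3634120/1102 + (6*(14 + 3*(-1184))/(1 - 1184))/(-1455624) = -3634120*1/1102 + (6*(14 - 3552)/(-1183))*(-1/1455624) = -1817060/551 + (6*(-1/1183)*(-3538))*(-1/1455624) = -1817060/551 + (21228/1183)*(-1/1455624) = -1817060/551 - 1769/143500266 = -260748594312679/79068646566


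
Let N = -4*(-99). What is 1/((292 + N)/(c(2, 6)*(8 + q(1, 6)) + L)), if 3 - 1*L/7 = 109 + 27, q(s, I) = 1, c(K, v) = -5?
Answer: -61/43 ≈ -1.4186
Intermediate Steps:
L = -931 (L = 21 - 7*(109 + 27) = 21 - 7*136 = 21 - 952 = -931)
N = 396
1/((292 + N)/(c(2, 6)*(8 + q(1, 6)) + L)) = 1/((292 + 396)/(-5*(8 + 1) - 931)) = 1/(688/(-5*9 - 931)) = 1/(688/(-45 - 931)) = 1/(688/(-976)) = 1/(688*(-1/976)) = 1/(-43/61) = -61/43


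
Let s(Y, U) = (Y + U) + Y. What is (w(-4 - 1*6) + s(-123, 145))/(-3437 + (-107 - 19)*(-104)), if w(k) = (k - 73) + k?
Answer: -194/9667 ≈ -0.020068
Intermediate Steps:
s(Y, U) = U + 2*Y (s(Y, U) = (U + Y) + Y = U + 2*Y)
w(k) = -73 + 2*k (w(k) = (-73 + k) + k = -73 + 2*k)
(w(-4 - 1*6) + s(-123, 145))/(-3437 + (-107 - 19)*(-104)) = ((-73 + 2*(-4 - 1*6)) + (145 + 2*(-123)))/(-3437 + (-107 - 19)*(-104)) = ((-73 + 2*(-4 - 6)) + (145 - 246))/(-3437 - 126*(-104)) = ((-73 + 2*(-10)) - 101)/(-3437 + 13104) = ((-73 - 20) - 101)/9667 = (-93 - 101)*(1/9667) = -194*1/9667 = -194/9667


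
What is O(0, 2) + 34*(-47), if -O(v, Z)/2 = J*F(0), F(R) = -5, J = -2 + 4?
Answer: -1578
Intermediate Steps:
J = 2
O(v, Z) = 20 (O(v, Z) = -4*(-5) = -2*(-10) = 20)
O(0, 2) + 34*(-47) = 20 + 34*(-47) = 20 - 1598 = -1578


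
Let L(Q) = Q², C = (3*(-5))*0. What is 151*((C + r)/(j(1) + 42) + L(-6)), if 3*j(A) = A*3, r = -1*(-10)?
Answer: 235258/43 ≈ 5471.1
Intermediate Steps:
r = 10
C = 0 (C = -15*0 = 0)
j(A) = A (j(A) = (A*3)/3 = (3*A)/3 = A)
151*((C + r)/(j(1) + 42) + L(-6)) = 151*((0 + 10)/(1 + 42) + (-6)²) = 151*(10/43 + 36) = 151*(1558/43) = 235258/43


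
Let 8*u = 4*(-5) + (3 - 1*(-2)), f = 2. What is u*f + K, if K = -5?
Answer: -35/4 ≈ -8.7500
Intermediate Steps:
u = -15/8 (u = (4*(-5) + (3 - 1*(-2)))/8 = (-20 + (3 + 2))/8 = (-20 + 5)/8 = (⅛)*(-15) = -15/8 ≈ -1.8750)
u*f + K = -15/8*2 - 5 = -15/4 - 5 = -35/4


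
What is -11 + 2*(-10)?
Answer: -31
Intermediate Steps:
-11 + 2*(-10) = -11 - 20 = -31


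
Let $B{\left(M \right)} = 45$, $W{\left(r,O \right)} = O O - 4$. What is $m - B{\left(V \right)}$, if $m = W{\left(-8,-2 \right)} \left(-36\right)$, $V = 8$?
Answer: $-45$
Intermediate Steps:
$W{\left(r,O \right)} = -4 + O^{2}$ ($W{\left(r,O \right)} = O^{2} - 4 = -4 + O^{2}$)
$m = 0$ ($m = \left(-4 + \left(-2\right)^{2}\right) \left(-36\right) = \left(-4 + 4\right) \left(-36\right) = 0 \left(-36\right) = 0$)
$m - B{\left(V \right)} = 0 - 45 = -45$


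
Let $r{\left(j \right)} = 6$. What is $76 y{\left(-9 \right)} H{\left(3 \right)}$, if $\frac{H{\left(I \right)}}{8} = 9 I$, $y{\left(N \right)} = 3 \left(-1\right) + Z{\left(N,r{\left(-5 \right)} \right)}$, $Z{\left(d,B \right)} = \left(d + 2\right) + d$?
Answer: $-311904$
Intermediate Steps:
$Z{\left(d,B \right)} = 2 + 2 d$ ($Z{\left(d,B \right)} = \left(2 + d\right) + d = 2 + 2 d$)
$y{\left(N \right)} = -1 + 2 N$ ($y{\left(N \right)} = 3 \left(-1\right) + \left(2 + 2 N\right) = -3 + \left(2 + 2 N\right) = -1 + 2 N$)
$H{\left(I \right)} = 72 I$ ($H{\left(I \right)} = 8 \cdot 9 I = 72 I$)
$76 y{\left(-9 \right)} H{\left(3 \right)} = 76 \left(-1 + 2 \left(-9\right)\right) 72 \cdot 3 = 76 \left(-1 - 18\right) 216 = 76 \left(-19\right) 216 = \left(-1444\right) 216 = -311904$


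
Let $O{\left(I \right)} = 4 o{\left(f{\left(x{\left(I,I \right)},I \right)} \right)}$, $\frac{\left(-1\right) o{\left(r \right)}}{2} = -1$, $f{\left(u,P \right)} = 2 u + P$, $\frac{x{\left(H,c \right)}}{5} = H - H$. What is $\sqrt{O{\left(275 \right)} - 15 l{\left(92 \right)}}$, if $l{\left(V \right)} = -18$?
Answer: $\sqrt{278} \approx 16.673$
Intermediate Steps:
$x{\left(H,c \right)} = 0$ ($x{\left(H,c \right)} = 5 \left(H - H\right) = 5 \cdot 0 = 0$)
$f{\left(u,P \right)} = P + 2 u$
$o{\left(r \right)} = 2$ ($o{\left(r \right)} = \left(-2\right) \left(-1\right) = 2$)
$O{\left(I \right)} = 8$ ($O{\left(I \right)} = 4 \cdot 2 = 8$)
$\sqrt{O{\left(275 \right)} - 15 l{\left(92 \right)}} = \sqrt{8 - -270} = \sqrt{8 + 270} = \sqrt{278}$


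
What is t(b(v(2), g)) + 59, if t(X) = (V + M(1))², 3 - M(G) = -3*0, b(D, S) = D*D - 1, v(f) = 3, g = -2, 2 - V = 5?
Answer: 59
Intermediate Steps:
V = -3 (V = 2 - 1*5 = 2 - 5 = -3)
b(D, S) = -1 + D² (b(D, S) = D² - 1 = -1 + D²)
M(G) = 3 (M(G) = 3 - (-3)*0 = 3 - 1*0 = 3 + 0 = 3)
t(X) = 0 (t(X) = (-3 + 3)² = 0² = 0)
t(b(v(2), g)) + 59 = 0 + 59 = 59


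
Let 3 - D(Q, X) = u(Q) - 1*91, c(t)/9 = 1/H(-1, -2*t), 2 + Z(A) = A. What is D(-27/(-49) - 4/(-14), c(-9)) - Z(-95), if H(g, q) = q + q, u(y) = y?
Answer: 9318/49 ≈ 190.16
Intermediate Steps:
H(g, q) = 2*q
Z(A) = -2 + A
c(t) = -9/(4*t) (c(t) = 9/((2*(-2*t))) = 9/((-4*t)) = 9*(-1/(4*t)) = -9/(4*t))
D(Q, X) = 94 - Q (D(Q, X) = 3 - (Q - 1*91) = 3 - (Q - 91) = 3 - (-91 + Q) = 3 + (91 - Q) = 94 - Q)
D(-27/(-49) - 4/(-14), c(-9)) - Z(-95) = (94 - (-27/(-49) - 4/(-14))) - (-2 - 95) = (94 - (-27*(-1/49) - 4*(-1/14))) - 1*(-97) = (94 - (27/49 + 2/7)) + 97 = (94 - 1*41/49) + 97 = (94 - 41/49) + 97 = 4565/49 + 97 = 9318/49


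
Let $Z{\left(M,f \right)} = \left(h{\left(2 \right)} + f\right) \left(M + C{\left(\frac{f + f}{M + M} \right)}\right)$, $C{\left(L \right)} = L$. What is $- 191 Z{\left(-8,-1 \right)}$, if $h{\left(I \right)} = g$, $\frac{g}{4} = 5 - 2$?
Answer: $\frac{132363}{8} \approx 16545.0$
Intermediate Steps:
$g = 12$ ($g = 4 \left(5 - 2\right) = 4 \cdot 3 = 12$)
$h{\left(I \right)} = 12$
$Z{\left(M,f \right)} = \left(12 + f\right) \left(M + \frac{f}{M}\right)$ ($Z{\left(M,f \right)} = \left(12 + f\right) \left(M + \frac{f + f}{M + M}\right) = \left(12 + f\right) \left(M + \frac{2 f}{2 M}\right) = \left(12 + f\right) \left(M + 2 f \frac{1}{2 M}\right) = \left(12 + f\right) \left(M + \frac{f}{M}\right)$)
$- 191 Z{\left(-8,-1 \right)} = - 191 \frac{\left(-1\right)^{2} + 12 \left(-1\right) + \left(-8\right)^{2} \left(12 - 1\right)}{-8} = - 191 \left(- \frac{1 - 12 + 64 \cdot 11}{8}\right) = - 191 \left(- \frac{1 - 12 + 704}{8}\right) = - 191 \left(\left(- \frac{1}{8}\right) 693\right) = \left(-191\right) \left(- \frac{693}{8}\right) = \frac{132363}{8}$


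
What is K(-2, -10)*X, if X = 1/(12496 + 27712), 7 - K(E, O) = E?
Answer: 9/40208 ≈ 0.00022384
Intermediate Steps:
K(E, O) = 7 - E
X = 1/40208 ≈ 2.4871e-5
K(-2, -10)*X = (7 - 1*(-2))*(1/40208) = (7 + 2)*(1/40208) = 9*(1/40208) = 9/40208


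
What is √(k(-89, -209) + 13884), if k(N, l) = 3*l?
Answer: 3*√1473 ≈ 115.14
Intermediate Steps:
√(k(-89, -209) + 13884) = √(3*(-209) + 13884) = √(-627 + 13884) = √13257 = 3*√1473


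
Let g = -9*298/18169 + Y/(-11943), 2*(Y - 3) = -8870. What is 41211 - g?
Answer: 8942423942555/216992367 ≈ 41211.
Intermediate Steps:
Y = -4432 (Y = 3 + (½)*(-8870) = 3 - 4435 = -4432)
g = 48493882/216992367 (g = -9*298/18169 - 4432/(-11943) = -2682*1/18169 - 4432*(-1/11943) = -2682/18169 + 4432/11943 = 48493882/216992367 ≈ 0.22348)
41211 - g = 41211 - 1*48493882/216992367 = 41211 - 48493882/216992367 = 8942423942555/216992367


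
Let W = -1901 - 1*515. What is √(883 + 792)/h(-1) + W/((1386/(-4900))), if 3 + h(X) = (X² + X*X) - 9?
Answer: 845600/99 - √67/2 ≈ 8537.3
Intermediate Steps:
W = -2416 (W = -1901 - 515 = -2416)
h(X) = -12 + 2*X² (h(X) = -3 + ((X² + X*X) - 9) = -3 + ((X² + X²) - 9) = -3 + (2*X² - 9) = -3 + (-9 + 2*X²) = -12 + 2*X²)
√(883 + 792)/h(-1) + W/((1386/(-4900))) = √(883 + 792)/(-12 + 2*(-1)²) - 2416/(1386/(-4900)) = √1675/(-12 + 2*1) - 2416/(1386*(-1/4900)) = (5*√67)/(-12 + 2) - 2416/(-99/350) = (5*√67)/(-10) - 2416*(-350/99) = (5*√67)*(-⅒) + 845600/99 = -√67/2 + 845600/99 = 845600/99 - √67/2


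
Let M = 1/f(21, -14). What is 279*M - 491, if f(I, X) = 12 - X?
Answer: -12487/26 ≈ -480.27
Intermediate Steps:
M = 1/26 (M = 1/(12 - 1*(-14)) = 1/(12 + 14) = 1/26 ≈ 0.038462)
279*M - 491 = 279*(1/26) - 491 = 279/26 - 491 = -12487/26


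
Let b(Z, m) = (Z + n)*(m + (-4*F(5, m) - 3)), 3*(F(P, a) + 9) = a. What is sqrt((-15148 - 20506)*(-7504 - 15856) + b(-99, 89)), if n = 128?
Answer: sqrt(7495897830)/3 ≈ 28860.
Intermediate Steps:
F(P, a) = -9 + a/3
b(Z, m) = (33 - m/3)*(128 + Z) (b(Z, m) = (Z + 128)*(m + (-4*(-9 + m/3) - 3)) = (128 + Z)*(m + ((36 - 4*m/3) - 3)) = (128 + Z)*(m + (33 - 4*m/3)) = (128 + Z)*(33 - m/3) = (33 - m/3)*(128 + Z))
sqrt((-15148 - 20506)*(-7504 - 15856) + b(-99, 89)) = sqrt((-15148 - 20506)*(-7504 - 15856) + (4224 + 33*(-99) - 128/3*89 - 1/3*(-99)*89)) = sqrt(-35654*(-23360) + (4224 - 3267 - 11392/3 + 2937)) = sqrt(832877440 + 290/3) = sqrt(2498632610/3) = sqrt(7495897830)/3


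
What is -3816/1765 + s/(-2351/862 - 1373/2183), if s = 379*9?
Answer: -1261443642326/1238590515 ≈ -1018.5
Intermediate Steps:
s = 3411
-3816/1765 + s/(-2351/862 - 1373/2183) = -3816/1765 + 3411/(-2351/862 - 1373/2183) = -3816/1765 + 3411/(-6315759/1881746) = -3816/1765 + 3411*(-1881746/6315759) = -3816/1765 - 713181734/701751 = -1261443642326/1238590515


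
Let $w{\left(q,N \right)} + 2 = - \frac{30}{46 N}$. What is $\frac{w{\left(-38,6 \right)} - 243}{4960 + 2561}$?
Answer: $- \frac{11275}{345966} \approx -0.03259$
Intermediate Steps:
$w{\left(q,N \right)} = -2 - \frac{15}{23 N}$ ($w{\left(q,N \right)} = -2 - \frac{30}{46 N} = -2 - 30 \frac{1}{46 N} = -2 - \frac{15}{23 N}$)
$\frac{w{\left(-38,6 \right)} - 243}{4960 + 2561} = \frac{\left(-2 - \frac{15}{23 \cdot 6}\right) - 243}{4960 + 2561} = \frac{\left(-2 - \frac{5}{46}\right) - 243}{7521} = \left(\left(-2 - \frac{5}{46}\right) - 243\right) \frac{1}{7521} = \left(- \frac{97}{46} - 243\right) \frac{1}{7521} = \left(- \frac{11275}{46}\right) \frac{1}{7521} = - \frac{11275}{345966}$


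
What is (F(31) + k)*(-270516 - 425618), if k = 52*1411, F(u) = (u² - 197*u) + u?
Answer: -47516018438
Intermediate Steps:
F(u) = u² - 196*u
k = 73372
(F(31) + k)*(-270516 - 425618) = (31*(-196 + 31) + 73372)*(-270516 - 425618) = (31*(-165) + 73372)*(-696134) = (-5115 + 73372)*(-696134) = 68257*(-696134) = -47516018438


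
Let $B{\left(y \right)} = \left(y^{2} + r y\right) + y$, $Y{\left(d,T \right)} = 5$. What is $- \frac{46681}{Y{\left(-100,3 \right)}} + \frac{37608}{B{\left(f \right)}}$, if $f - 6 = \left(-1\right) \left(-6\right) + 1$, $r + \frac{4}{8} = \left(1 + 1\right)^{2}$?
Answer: $- \frac{834551}{91} \approx -9170.9$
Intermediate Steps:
$r = \frac{7}{2}$ ($r = - \frac{1}{2} + \left(1 + 1\right)^{2} = - \frac{1}{2} + 2^{2} = - \frac{1}{2} + 4 = \frac{7}{2} \approx 3.5$)
$f = 13$ ($f = 6 + \left(\left(-1\right) \left(-6\right) + 1\right) = 6 + \left(6 + 1\right) = 6 + 7 = 13$)
$B{\left(y \right)} = y^{2} + \frac{9 y}{2}$ ($B{\left(y \right)} = \left(y^{2} + \frac{7 y}{2}\right) + y = y^{2} + \frac{9 y}{2}$)
$- \frac{46681}{Y{\left(-100,3 \right)}} + \frac{37608}{B{\left(f \right)}} = - \frac{46681}{5} + \frac{37608}{\frac{1}{2} \cdot 13 \left(9 + 2 \cdot 13\right)} = \left(-46681\right) \frac{1}{5} + \frac{37608}{\frac{1}{2} \cdot 13 \left(9 + 26\right)} = - \frac{46681}{5} + \frac{37608}{\frac{1}{2} \cdot 13 \cdot 35} = - \frac{46681}{5} + \frac{37608}{\frac{455}{2}} = - \frac{46681}{5} + 37608 \cdot \frac{2}{455} = - \frac{46681}{5} + \frac{75216}{455} = - \frac{834551}{91}$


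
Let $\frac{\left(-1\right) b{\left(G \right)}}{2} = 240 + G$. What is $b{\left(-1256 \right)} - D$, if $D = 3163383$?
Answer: $-3161351$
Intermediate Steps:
$b{\left(G \right)} = -480 - 2 G$ ($b{\left(G \right)} = - 2 \left(240 + G\right) = -480 - 2 G$)
$b{\left(-1256 \right)} - D = \left(-480 - -2512\right) - 3163383 = \left(-480 + 2512\right) - 3163383 = 2032 - 3163383 = -3161351$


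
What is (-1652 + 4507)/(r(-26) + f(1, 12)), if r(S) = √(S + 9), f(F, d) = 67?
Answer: 191285/4506 - 2855*I*√17/4506 ≈ 42.451 - 2.6124*I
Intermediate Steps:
r(S) = √(9 + S)
(-1652 + 4507)/(r(-26) + f(1, 12)) = (-1652 + 4507)/(√(9 - 26) + 67) = 2855/(√(-17) + 67) = 2855/(I*√17 + 67) = 2855/(67 + I*√17)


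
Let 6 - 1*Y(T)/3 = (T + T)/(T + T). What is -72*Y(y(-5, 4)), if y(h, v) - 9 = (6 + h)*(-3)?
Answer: -1080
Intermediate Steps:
y(h, v) = -9 - 3*h (y(h, v) = 9 + (6 + h)*(-3) = 9 + (-18 - 3*h) = -9 - 3*h)
Y(T) = 15 (Y(T) = 18 - 3*(T + T)/(T + T) = 18 - 3*2*T/(2*T) = 18 - 3*2*T*1/(2*T) = 18 - 3*1 = 18 - 3 = 15)
-72*Y(y(-5, 4)) = -72*15 = -1080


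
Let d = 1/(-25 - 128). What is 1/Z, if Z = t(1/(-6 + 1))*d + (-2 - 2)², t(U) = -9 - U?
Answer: 765/12284 ≈ 0.062276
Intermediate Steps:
d = -1/153 (d = 1/(-153) = -1/153 ≈ -0.0065359)
Z = 12284/765 (Z = (-9 - 1/(-6 + 1))*(-1/153) + (-2 - 2)² = (-9 - 1/(-5))*(-1/153) + (-4)² = (-9 - 1*(-⅕))*(-1/153) + 16 = (-9 + ⅕)*(-1/153) + 16 = -44/5*(-1/153) + 16 = 44/765 + 16 = 12284/765 ≈ 16.058)
1/Z = 1/(12284/765) = 765/12284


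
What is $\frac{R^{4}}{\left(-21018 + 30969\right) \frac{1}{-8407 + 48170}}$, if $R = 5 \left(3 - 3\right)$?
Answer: $0$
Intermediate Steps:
$R = 0$ ($R = 5 \cdot 0 = 0$)
$\frac{R^{4}}{\left(-21018 + 30969\right) \frac{1}{-8407 + 48170}} = \frac{0^{4}}{\left(-21018 + 30969\right) \frac{1}{-8407 + 48170}} = \frac{0}{9951 \cdot \frac{1}{39763}} = \frac{0}{\frac{9951}{39763}} = 0 \cdot \frac{39763}{9951} = 0$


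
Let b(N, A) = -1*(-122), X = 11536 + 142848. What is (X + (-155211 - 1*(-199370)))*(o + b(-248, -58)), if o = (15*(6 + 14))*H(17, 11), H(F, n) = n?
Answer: 679414146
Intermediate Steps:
X = 154384
b(N, A) = 122
o = 3300 (o = (15*(6 + 14))*11 = (15*20)*11 = 300*11 = 3300)
(X + (-155211 - 1*(-199370)))*(o + b(-248, -58)) = (154384 + (-155211 - 1*(-199370)))*(3300 + 122) = (154384 + (-155211 + 199370))*3422 = (154384 + 44159)*3422 = 198543*3422 = 679414146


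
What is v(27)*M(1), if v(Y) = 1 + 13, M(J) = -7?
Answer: -98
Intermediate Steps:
v(Y) = 14
v(27)*M(1) = 14*(-7) = -98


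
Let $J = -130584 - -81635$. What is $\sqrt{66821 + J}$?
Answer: $4 \sqrt{1117} \approx 133.69$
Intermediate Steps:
$J = -48949$ ($J = -130584 + 81635 = -48949$)
$\sqrt{66821 + J} = \sqrt{66821 - 48949} = \sqrt{17872} = 4 \sqrt{1117}$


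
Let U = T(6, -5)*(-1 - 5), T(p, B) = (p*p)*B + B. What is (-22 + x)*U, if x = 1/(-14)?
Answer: -171495/7 ≈ -24499.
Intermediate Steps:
T(p, B) = B + B*p² (T(p, B) = p²*B + B = B*p² + B = B + B*p²)
x = -1/14 ≈ -0.071429
U = 1110 (U = (-5*(1 + 6²))*(-1 - 5) = -5*(1 + 36)*(-6) = -5*37*(-6) = -185*(-6) = 1110)
(-22 + x)*U = (-22 - 1/14)*1110 = -309/14*1110 = -171495/7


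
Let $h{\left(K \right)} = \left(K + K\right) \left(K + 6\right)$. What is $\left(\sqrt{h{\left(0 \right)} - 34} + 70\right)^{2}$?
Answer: $\left(70 + i \sqrt{34}\right)^{2} \approx 4866.0 + 816.33 i$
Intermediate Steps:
$h{\left(K \right)} = 2 K \left(6 + K\right)$
$\left(\sqrt{h{\left(0 \right)} - 34} + 70\right)^{2} = \left(\sqrt{2 \cdot 0 \left(6 + 0\right) - 34} + 70\right)^{2} = \left(\sqrt{2 \cdot 0 \cdot 6 - 34} + 70\right)^{2} = \left(\sqrt{0 - 34} + 70\right)^{2} = \left(\sqrt{-34} + 70\right)^{2} = \left(i \sqrt{34} + 70\right)^{2} = \left(70 + i \sqrt{34}\right)^{2}$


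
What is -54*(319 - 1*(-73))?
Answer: -21168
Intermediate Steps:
-54*(319 - 1*(-73)) = -54*(319 + 73) = -54*392 = -21168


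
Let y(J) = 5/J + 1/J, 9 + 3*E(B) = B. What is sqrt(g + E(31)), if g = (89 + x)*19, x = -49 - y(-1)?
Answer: 2*sqrt(1983)/3 ≈ 29.687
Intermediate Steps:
E(B) = -3 + B/3
y(J) = 6/J (y(J) = 5/J + 1/J = 6/J)
x = -43 (x = -49 - 6/(-1) = -49 - 6*(-1) = -49 - 1*(-6) = -49 + 6 = -43)
g = 874 (g = (89 - 43)*19 = 46*19 = 874)
sqrt(g + E(31)) = sqrt(874 + (-3 + (1/3)*31)) = sqrt(874 + (-3 + 31/3)) = sqrt(874 + 22/3) = sqrt(2644/3) = 2*sqrt(1983)/3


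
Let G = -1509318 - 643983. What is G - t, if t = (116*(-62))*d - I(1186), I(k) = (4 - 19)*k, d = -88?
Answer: -2803987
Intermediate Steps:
G = -2153301
I(k) = -15*k
t = 650686 (t = (116*(-62))*(-88) - (-15)*1186 = -7192*(-88) - 1*(-17790) = 632896 + 17790 = 650686)
G - t = -2153301 - 1*650686 = -2153301 - 650686 = -2803987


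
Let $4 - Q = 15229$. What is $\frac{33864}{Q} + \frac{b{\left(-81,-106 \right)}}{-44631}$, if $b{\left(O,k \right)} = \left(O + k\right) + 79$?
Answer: $- \frac{642716}{289275} \approx -2.2218$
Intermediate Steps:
$Q = -15225$ ($Q = 4 - 15229 = -15225$)
$b{\left(O,k \right)} = 79 + O + k$
$\frac{33864}{Q} + \frac{b{\left(-81,-106 \right)}}{-44631} = \frac{33864}{-15225} + \frac{79 - 81 - 106}{-44631} = 33864 \left(- \frac{1}{15225}\right) - - \frac{4}{1653} = - \frac{11288}{5075} + \frac{4}{1653} = - \frac{642716}{289275}$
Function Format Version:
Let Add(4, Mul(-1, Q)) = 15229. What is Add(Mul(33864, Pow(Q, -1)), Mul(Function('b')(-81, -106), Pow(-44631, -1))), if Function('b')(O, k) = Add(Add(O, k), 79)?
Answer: Rational(-642716, 289275) ≈ -2.2218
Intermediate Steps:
Q = -15225 (Q = Add(4, Mul(-1, 15229)) = Add(4, -15229) = -15225)
Function('b')(O, k) = Add(79, O, k)
Add(Mul(33864, Pow(Q, -1)), Mul(Function('b')(-81, -106), Pow(-44631, -1))) = Add(Mul(33864, Pow(-15225, -1)), Mul(Add(79, -81, -106), Pow(-44631, -1))) = Add(Mul(33864, Rational(-1, 15225)), Mul(-108, Rational(-1, 44631))) = Add(Rational(-11288, 5075), Rational(4, 1653)) = Rational(-642716, 289275)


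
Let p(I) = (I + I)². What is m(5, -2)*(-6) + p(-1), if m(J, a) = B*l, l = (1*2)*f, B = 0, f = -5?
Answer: 4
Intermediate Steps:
p(I) = 4*I² (p(I) = (2*I)² = 4*I²)
l = -10 (l = (1*2)*(-5) = 2*(-5) = -10)
m(J, a) = 0 (m(J, a) = 0*(-10) = 0)
m(5, -2)*(-6) + p(-1) = 0*(-6) + 4*(-1)² = 0 + 4*1 = 0 + 4 = 4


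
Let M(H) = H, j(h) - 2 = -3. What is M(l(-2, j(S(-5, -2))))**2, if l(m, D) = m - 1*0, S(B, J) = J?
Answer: 4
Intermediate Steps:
j(h) = -1 (j(h) = 2 - 3 = -1)
l(m, D) = m (l(m, D) = m + 0 = m)
M(l(-2, j(S(-5, -2))))**2 = (-2)**2 = 4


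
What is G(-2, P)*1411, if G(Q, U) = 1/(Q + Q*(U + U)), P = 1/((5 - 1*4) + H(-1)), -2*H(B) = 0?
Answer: -1411/6 ≈ -235.17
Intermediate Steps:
H(B) = 0 (H(B) = -1/2*0 = 0)
P = 1 (P = 1/((5 - 1*4) + 0) = 1/((5 - 4) + 0) = 1/(1 + 0) = 1/1 = 1)
G(Q, U) = 1/(Q + 2*Q*U) (G(Q, U) = 1/(Q + Q*(2*U)) = 1/(Q + 2*Q*U))
G(-2, P)*1411 = (1/((-2)*(1 + 2*1)))*1411 = -1/(2*(1 + 2))*1411 = -1/2/3*1411 = -1/2*1/3*1411 = -1/6*1411 = -1411/6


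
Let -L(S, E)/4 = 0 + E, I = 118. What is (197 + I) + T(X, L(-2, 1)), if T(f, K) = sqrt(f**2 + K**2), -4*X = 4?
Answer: 315 + sqrt(17) ≈ 319.12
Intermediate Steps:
X = -1 (X = -1/4*4 = -1)
L(S, E) = -4*E (L(S, E) = -4*(0 + E) = -4*E)
T(f, K) = sqrt(K**2 + f**2)
(197 + I) + T(X, L(-2, 1)) = (197 + 118) + sqrt((-4*1)**2 + (-1)**2) = 315 + sqrt((-4)**2 + 1) = 315 + sqrt(16 + 1) = 315 + sqrt(17)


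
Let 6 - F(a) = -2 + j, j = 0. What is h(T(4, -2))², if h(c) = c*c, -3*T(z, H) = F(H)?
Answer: 4096/81 ≈ 50.568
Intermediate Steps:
F(a) = 8 (F(a) = 6 - (-2 + 0) = 6 - 1*(-2) = 6 + 2 = 8)
T(z, H) = -8/3 (T(z, H) = -⅓*8 = -8/3)
h(c) = c²
h(T(4, -2))² = ((-8/3)²)² = (64/9)² = 4096/81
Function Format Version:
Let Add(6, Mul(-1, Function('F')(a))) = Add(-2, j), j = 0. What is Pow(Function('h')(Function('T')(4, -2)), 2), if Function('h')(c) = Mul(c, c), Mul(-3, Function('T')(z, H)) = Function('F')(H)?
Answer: Rational(4096, 81) ≈ 50.568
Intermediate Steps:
Function('F')(a) = 8 (Function('F')(a) = Add(6, Mul(-1, Add(-2, 0))) = Add(6, Mul(-1, -2)) = Add(6, 2) = 8)
Function('T')(z, H) = Rational(-8, 3) (Function('T')(z, H) = Mul(Rational(-1, 3), 8) = Rational(-8, 3))
Function('h')(c) = Pow(c, 2)
Pow(Function('h')(Function('T')(4, -2)), 2) = Pow(Pow(Rational(-8, 3), 2), 2) = Pow(Rational(64, 9), 2) = Rational(4096, 81)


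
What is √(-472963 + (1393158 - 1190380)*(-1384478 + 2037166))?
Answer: √132350294301 ≈ 3.6380e+5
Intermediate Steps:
√(-472963 + (1393158 - 1190380)*(-1384478 + 2037166)) = √(-472963 + 202778*652688) = √(-472963 + 132350767264) = √132350294301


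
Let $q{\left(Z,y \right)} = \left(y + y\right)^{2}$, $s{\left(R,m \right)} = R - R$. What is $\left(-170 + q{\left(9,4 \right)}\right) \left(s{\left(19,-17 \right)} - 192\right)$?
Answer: $20352$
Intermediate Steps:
$s{\left(R,m \right)} = 0$
$q{\left(Z,y \right)} = 4 y^{2}$ ($q{\left(Z,y \right)} = \left(2 y\right)^{2} = 4 y^{2}$)
$\left(-170 + q{\left(9,4 \right)}\right) \left(s{\left(19,-17 \right)} - 192\right) = \left(-170 + 4 \cdot 4^{2}\right) \left(0 - 192\right) = \left(-170 + 4 \cdot 16\right) \left(-192\right) = \left(-170 + 64\right) \left(-192\right) = \left(-106\right) \left(-192\right) = 20352$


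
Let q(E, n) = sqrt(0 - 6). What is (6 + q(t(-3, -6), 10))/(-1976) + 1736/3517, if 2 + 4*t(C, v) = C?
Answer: 1704617/3474796 - I*sqrt(6)/1976 ≈ 0.49057 - 0.0012396*I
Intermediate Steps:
t(C, v) = -1/2 + C/4
q(E, n) = I*sqrt(6) (q(E, n) = sqrt(-6) = I*sqrt(6))
(6 + q(t(-3, -6), 10))/(-1976) + 1736/3517 = (6 + I*sqrt(6))/(-1976) + 1736/3517 = (6 + I*sqrt(6))*(-1/1976) + 1736*(1/3517) = (-3/988 - I*sqrt(6)/1976) + 1736/3517 = 1704617/3474796 - I*sqrt(6)/1976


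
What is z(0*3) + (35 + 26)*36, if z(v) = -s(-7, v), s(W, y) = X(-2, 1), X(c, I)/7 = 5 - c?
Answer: 2147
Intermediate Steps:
X(c, I) = 35 - 7*c (X(c, I) = 7*(5 - c) = 35 - 7*c)
s(W, y) = 49 (s(W, y) = 35 - 7*(-2) = 35 + 14 = 49)
z(v) = -49 (z(v) = -1*49 = -49)
z(0*3) + (35 + 26)*36 = -49 + (35 + 26)*36 = -49 + 61*36 = -49 + 2196 = 2147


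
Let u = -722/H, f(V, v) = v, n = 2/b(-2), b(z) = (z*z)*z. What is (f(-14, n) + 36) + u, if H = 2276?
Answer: 80645/2276 ≈ 35.433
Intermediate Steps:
b(z) = z³ (b(z) = z²*z = z³)
n = -¼ (n = 2/((-2)³) = 2/(-8) = 2*(-⅛) = -¼ ≈ -0.25000)
u = -361/1138 (u = -722/2276 = -722*1/2276 = -361/1138 ≈ -0.31722)
(f(-14, n) + 36) + u = (-¼ + 36) - 361/1138 = 143/4 - 361/1138 = 80645/2276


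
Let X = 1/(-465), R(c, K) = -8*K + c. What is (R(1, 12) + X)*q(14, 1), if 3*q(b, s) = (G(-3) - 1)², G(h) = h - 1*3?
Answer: -2164624/1395 ≈ -1551.7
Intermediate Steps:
R(c, K) = c - 8*K
G(h) = -3 + h (G(h) = h - 3 = -3 + h)
X = -1/465 ≈ -0.0021505
q(b, s) = 49/3 (q(b, s) = ((-3 - 3) - 1)²/3 = (-6 - 1)²/3 = (⅓)*(-7)² = (⅓)*49 = 49/3)
(R(1, 12) + X)*q(14, 1) = ((1 - 8*12) - 1/465)*(49/3) = ((1 - 96) - 1/465)*(49/3) = (-95 - 1/465)*(49/3) = -44176/465*49/3 = -2164624/1395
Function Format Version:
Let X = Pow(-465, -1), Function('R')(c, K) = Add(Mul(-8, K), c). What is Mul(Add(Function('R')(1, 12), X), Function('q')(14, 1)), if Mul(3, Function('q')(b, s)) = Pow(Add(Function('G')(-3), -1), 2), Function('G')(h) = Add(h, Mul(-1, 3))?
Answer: Rational(-2164624, 1395) ≈ -1551.7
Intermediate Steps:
Function('R')(c, K) = Add(c, Mul(-8, K))
Function('G')(h) = Add(-3, h) (Function('G')(h) = Add(h, -3) = Add(-3, h))
X = Rational(-1, 465) ≈ -0.0021505
Function('q')(b, s) = Rational(49, 3) (Function('q')(b, s) = Mul(Rational(1, 3), Pow(Add(Add(-3, -3), -1), 2)) = Mul(Rational(1, 3), Pow(Add(-6, -1), 2)) = Mul(Rational(1, 3), Pow(-7, 2)) = Mul(Rational(1, 3), 49) = Rational(49, 3))
Mul(Add(Function('R')(1, 12), X), Function('q')(14, 1)) = Mul(Add(Add(1, Mul(-8, 12)), Rational(-1, 465)), Rational(49, 3)) = Mul(Add(Add(1, -96), Rational(-1, 465)), Rational(49, 3)) = Mul(Add(-95, Rational(-1, 465)), Rational(49, 3)) = Mul(Rational(-44176, 465), Rational(49, 3)) = Rational(-2164624, 1395)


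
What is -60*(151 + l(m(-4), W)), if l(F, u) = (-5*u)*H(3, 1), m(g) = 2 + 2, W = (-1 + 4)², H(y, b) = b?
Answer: -6360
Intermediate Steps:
W = 9 (W = 3² = 9)
m(g) = 4
l(F, u) = -5*u (l(F, u) = -5*u*1 = -5*u)
-60*(151 + l(m(-4), W)) = -60*(151 - 5*9) = -60*(151 - 45) = -60*106 = -6360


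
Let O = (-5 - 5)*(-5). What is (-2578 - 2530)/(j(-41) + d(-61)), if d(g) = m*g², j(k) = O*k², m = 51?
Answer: -5108/273821 ≈ -0.018655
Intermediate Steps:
O = 50 (O = -10*(-5) = 50)
j(k) = 50*k²
d(g) = 51*g²
(-2578 - 2530)/(j(-41) + d(-61)) = (-2578 - 2530)/(50*(-41)² + 51*(-61)²) = -5108/(50*1681 + 51*3721) = -5108/(84050 + 189771) = -5108/273821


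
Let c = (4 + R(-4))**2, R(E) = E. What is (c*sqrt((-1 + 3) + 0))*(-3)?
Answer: 0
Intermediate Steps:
c = 0 (c = (4 - 4)**2 = 0**2 = 0)
(c*sqrt((-1 + 3) + 0))*(-3) = (0*sqrt((-1 + 3) + 0))*(-3) = (0*sqrt(2 + 0))*(-3) = (0*sqrt(2))*(-3) = 0*(-3) = 0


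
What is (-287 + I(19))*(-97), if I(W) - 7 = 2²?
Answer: 26772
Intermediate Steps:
I(W) = 11 (I(W) = 7 + 2² = 7 + 4 = 11)
(-287 + I(19))*(-97) = (-287 + 11)*(-97) = -276*(-97) = 26772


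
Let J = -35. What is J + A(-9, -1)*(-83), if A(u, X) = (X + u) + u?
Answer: 1542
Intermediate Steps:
A(u, X) = X + 2*u
J + A(-9, -1)*(-83) = -35 + (-1 + 2*(-9))*(-83) = -35 + (-1 - 18)*(-83) = -35 - 19*(-83) = -35 + 1577 = 1542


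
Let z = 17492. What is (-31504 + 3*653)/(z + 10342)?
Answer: -29545/27834 ≈ -1.0615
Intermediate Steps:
(-31504 + 3*653)/(z + 10342) = (-31504 + 3*653)/(17492 + 10342) = (-31504 + 1959)/27834 = -29545*1/27834 = -29545/27834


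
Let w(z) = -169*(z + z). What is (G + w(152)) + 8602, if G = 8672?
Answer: -34102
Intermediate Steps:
w(z) = -338*z
(G + w(152)) + 8602 = (8672 - 338*152) + 8602 = (8672 - 51376) + 8602 = -42704 + 8602 = -34102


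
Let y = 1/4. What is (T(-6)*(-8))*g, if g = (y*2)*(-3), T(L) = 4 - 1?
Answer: 36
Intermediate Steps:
y = 1/4 ≈ 0.25000
T(L) = 3
g = -3/2 (g = ((1/4)*2)*(-3) = (1/2)*(-3) = -3/2 ≈ -1.5000)
(T(-6)*(-8))*g = (3*(-8))*(-3/2) = -24*(-3/2) = 36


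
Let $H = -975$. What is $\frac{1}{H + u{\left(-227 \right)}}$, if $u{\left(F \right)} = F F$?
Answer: $\frac{1}{50554} \approx 1.9781 \cdot 10^{-5}$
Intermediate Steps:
$u{\left(F \right)} = F^{2}$
$\frac{1}{H + u{\left(-227 \right)}} = \frac{1}{-975 + \left(-227\right)^{2}} = \frac{1}{-975 + 51529} = \frac{1}{50554}$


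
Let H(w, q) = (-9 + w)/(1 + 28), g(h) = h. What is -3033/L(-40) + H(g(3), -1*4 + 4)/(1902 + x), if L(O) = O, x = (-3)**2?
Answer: 56028529/738920 ≈ 75.825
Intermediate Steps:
x = 9
H(w, q) = -9/29 + w/29 (H(w, q) = (-9 + w)/29 = (-9 + w)*(1/29) = -9/29 + w/29)
-3033/L(-40) + H(g(3), -1*4 + 4)/(1902 + x) = -3033/(-40) + (-9/29 + (1/29)*3)/(1902 + 9) = -3033*(-1/40) + (-9/29 + 3/29)/1911 = 3033/40 - 6/29*1/1911 = 3033/40 - 2/18473 = 56028529/738920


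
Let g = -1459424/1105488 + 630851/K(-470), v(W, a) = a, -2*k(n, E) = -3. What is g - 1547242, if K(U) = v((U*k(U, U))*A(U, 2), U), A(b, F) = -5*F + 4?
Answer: -50288318266543/32473710 ≈ -1.5486e+6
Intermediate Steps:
A(b, F) = 4 - 5*F
k(n, E) = 3/2 (k(n, E) = -½*(-3) = 3/2)
K(U) = U
g = -43630258723/32473710 (g = -1459424/1105488 + 630851/(-470) = -1459424*1/1105488 + 630851*(-1/470) = -91214/69093 - 630851/470 = -43630258723/32473710 ≈ -1343.6)
g - 1547242 = -43630258723/32473710 - 1547242 = -50288318266543/32473710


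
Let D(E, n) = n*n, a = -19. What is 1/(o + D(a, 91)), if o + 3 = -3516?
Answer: 1/4762 ≈ 0.00021000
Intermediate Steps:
o = -3519 (o = -3 - 3516 = -3519)
D(E, n) = n²
1/(o + D(a, 91)) = 1/(-3519 + 91²) = 1/(-3519 + 8281) = 1/4762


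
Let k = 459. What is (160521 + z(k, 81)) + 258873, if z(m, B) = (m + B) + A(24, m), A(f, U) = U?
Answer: 420393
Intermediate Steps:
z(m, B) = B + 2*m (z(m, B) = (m + B) + m = (B + m) + m = B + 2*m)
(160521 + z(k, 81)) + 258873 = (160521 + (81 + 2*459)) + 258873 = (160521 + (81 + 918)) + 258873 = (160521 + 999) + 258873 = 161520 + 258873 = 420393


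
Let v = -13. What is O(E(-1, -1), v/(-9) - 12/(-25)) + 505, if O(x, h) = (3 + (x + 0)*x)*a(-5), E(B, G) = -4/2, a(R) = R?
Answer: 470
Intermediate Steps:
E(B, G) = -2 (E(B, G) = -4*½ = -2)
O(x, h) = -15 - 5*x² (O(x, h) = (3 + (x + 0)*x)*(-5) = (3 + x*x)*(-5) = (3 + x²)*(-5) = -15 - 5*x²)
O(E(-1, -1), v/(-9) - 12/(-25)) + 505 = (-15 - 5*(-2)²) + 505 = (-15 - 5*4) + 505 = (-15 - 20) + 505 = -35 + 505 = 470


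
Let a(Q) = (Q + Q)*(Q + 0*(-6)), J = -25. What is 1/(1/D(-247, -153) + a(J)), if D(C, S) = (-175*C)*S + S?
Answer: 6613578/8266972499 ≈ 0.00080000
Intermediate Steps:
D(C, S) = S - 175*C*S (D(C, S) = -175*C*S + S = S - 175*C*S)
a(Q) = 2*Q² (a(Q) = (2*Q)*(Q + 0) = (2*Q)*Q = 2*Q²)
1/(1/D(-247, -153) + a(J)) = 1/(1/(-153*(1 - 175*(-247))) + 2*(-25)²) = 1/(1/(-153*(1 + 43225)) + 2*625) = 1/(1/(-153*43226) + 1250) = 1/(1/(-6613578) + 1250) = 1/(-1/6613578 + 1250) = 1/(8266972499/6613578) = 6613578/8266972499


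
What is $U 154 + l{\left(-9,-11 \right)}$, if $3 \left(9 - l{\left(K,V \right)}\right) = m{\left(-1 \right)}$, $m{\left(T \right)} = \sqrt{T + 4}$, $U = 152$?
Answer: $23417 - \frac{\sqrt{3}}{3} \approx 23416.0$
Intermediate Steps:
$m{\left(T \right)} = \sqrt{4 + T}$
$l{\left(K,V \right)} = 9 - \frac{\sqrt{3}}{3}$ ($l{\left(K,V \right)} = 9 - \frac{\sqrt{4 - 1}}{3} = 9 - \frac{\sqrt{3}}{3}$)
$U 154 + l{\left(-9,-11 \right)} = 152 \cdot 154 + \left(9 - \frac{\sqrt{3}}{3}\right) = 23408 + \left(9 - \frac{\sqrt{3}}{3}\right) = 23417 - \frac{\sqrt{3}}{3}$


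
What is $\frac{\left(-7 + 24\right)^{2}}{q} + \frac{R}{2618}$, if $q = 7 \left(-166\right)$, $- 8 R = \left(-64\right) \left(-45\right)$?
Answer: $- \frac{11989}{31042} \approx -0.38622$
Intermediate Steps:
$R = -360$ ($R = - \frac{\left(-64\right) \left(-45\right)}{8} = \left(- \frac{1}{8}\right) 2880 = -360$)
$q = -1162$
$\frac{\left(-7 + 24\right)^{2}}{q} + \frac{R}{2618} = \frac{\left(-7 + 24\right)^{2}}{-1162} - \frac{360}{2618} = 17^{2} \left(- \frac{1}{1162}\right) - \frac{180}{1309} = 289 \left(- \frac{1}{1162}\right) - \frac{180}{1309} = - \frac{289}{1162} - \frac{180}{1309} = - \frac{11989}{31042}$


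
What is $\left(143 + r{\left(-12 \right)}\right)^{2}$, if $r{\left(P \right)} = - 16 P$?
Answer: $112225$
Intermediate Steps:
$\left(143 + r{\left(-12 \right)}\right)^{2} = \left(143 - -192\right)^{2} = \left(143 + 192\right)^{2} = 335^{2} = 112225$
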